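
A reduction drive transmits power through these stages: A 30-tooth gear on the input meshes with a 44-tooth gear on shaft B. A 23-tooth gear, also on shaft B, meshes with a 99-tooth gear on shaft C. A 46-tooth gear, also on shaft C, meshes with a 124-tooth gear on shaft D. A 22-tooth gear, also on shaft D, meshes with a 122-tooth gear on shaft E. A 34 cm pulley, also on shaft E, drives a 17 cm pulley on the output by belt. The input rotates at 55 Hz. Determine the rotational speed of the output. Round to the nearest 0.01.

gear mesh 44/30 = 1.4667 → 55/1.4667 = 37.5 Hz
gear mesh 99/23 = 4.3043 → 37.5/4.3043 = 8.7121 Hz
gear mesh 124/46 = 2.6957 → 8.7121/2.6957 = 3.2319 Hz
gear mesh 122/22 = 5.5455 → 3.2319/5.5455 = 0.5828 Hz
belt 17/34 = 0.5 → 0.5828/0.5 = 1.1656 Hz

1.17 Hz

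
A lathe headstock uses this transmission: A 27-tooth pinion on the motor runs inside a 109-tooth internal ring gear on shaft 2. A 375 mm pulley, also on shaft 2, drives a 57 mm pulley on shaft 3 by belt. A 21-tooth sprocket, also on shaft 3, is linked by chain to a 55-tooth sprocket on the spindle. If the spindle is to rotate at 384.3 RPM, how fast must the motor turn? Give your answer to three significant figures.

Overall ratio R = 4.037 × 0.152 × 2.619 = 1.6071.
Required input speed = output speed × R = 384.3 × 1.6071 = 617.62 RPM.

618 RPM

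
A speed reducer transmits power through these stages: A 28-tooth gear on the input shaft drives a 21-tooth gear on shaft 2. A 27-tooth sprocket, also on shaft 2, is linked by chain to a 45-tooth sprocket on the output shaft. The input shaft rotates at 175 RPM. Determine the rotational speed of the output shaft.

gear mesh 21/28 = 0.75 → 175/0.75 = 233.33 RPM
chain 45/27 = 1.6667 → 233.33/1.6667 = 140 RPM

140 RPM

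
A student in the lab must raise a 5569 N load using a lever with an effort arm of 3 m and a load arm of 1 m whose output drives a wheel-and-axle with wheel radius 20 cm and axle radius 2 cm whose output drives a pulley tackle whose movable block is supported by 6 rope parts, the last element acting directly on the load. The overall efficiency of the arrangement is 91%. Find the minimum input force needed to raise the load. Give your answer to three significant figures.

Lever MA = effort arm / load arm = 3/1 = 3.
Wheel-and-axle MA = R/r = 20/2 = 10.
Block-and-tackle MA = number of supporting rope parts = 6.
Combined ideal MA = 3 × 10 × 6 = 180.
Actual MA = 180 × 0.91 = 163.8.
Effort = load / actual MA = 5569 / 163.8 = 33.999 N.

34.0 N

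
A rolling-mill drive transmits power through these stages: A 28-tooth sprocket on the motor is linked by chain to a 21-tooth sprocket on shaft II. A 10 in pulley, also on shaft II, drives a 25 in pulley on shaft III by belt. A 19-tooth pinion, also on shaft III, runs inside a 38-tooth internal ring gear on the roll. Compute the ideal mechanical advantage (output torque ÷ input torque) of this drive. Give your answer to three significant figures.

Each stage contributes driven/driver: chain 21/28 = 0.75, belt 25/10 = 2.5, internal gear 38/19 = 2.
Overall: 0.75 × 2.5 × 2 = 3.75.

3.75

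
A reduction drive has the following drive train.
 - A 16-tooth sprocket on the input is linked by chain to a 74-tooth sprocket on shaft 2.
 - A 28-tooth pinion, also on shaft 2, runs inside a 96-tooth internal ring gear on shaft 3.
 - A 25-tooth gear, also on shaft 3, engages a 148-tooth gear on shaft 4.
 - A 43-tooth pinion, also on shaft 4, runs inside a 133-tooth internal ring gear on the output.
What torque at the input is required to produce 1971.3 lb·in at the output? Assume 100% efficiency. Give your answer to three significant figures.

6.79 lb·in

Overall ratio R = 4.625 × 3.4286 × 5.92 × 3.093 = 290.36.
Input torque = output torque / R = 1971.3 / 290.36 = 6.7893 lb·in.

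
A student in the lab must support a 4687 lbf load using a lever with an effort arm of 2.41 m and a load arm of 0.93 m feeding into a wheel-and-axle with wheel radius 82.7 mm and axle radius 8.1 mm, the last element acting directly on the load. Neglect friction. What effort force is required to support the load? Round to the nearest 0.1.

Lever MA = effort arm / load arm = 2.41/0.93 = 2.5914.
Wheel-and-axle MA = R/r = 82.7/8.1 = 10.21.
Combined ideal MA = 2.5914 × 10.21 = 26.458.
Effort = load / MA = 4687 / 26.458 = 177.15 lbf.

177.1 lbf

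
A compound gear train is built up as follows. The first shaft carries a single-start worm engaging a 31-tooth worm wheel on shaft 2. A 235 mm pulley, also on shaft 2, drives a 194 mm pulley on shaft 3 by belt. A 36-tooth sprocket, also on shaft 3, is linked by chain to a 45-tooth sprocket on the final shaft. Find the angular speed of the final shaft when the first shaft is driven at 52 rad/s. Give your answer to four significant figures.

worm 31/1 = 31 → 52/31 = 1.6774 rad/s
belt 194/235 = 0.82553 → 1.6774/0.82553 = 2.0319 rad/s
chain 45/36 = 1.25 → 2.0319/1.25 = 1.6255 rad/s

1.626 rad/s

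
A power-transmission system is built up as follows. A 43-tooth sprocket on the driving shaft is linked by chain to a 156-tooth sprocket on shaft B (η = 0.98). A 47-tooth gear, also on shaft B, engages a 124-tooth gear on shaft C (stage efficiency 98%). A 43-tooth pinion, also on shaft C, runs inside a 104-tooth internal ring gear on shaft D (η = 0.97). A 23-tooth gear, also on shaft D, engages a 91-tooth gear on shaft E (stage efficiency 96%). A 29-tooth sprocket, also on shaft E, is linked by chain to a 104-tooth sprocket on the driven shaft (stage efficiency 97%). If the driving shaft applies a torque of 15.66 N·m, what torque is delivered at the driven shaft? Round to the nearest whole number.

After the chain (156/43): 15.66 × 3.6279 × 0.98 = 55.677 N·m
After the gear mesh (124/47): 55.677 × 2.6383 × 0.98 = 143.95 N·m
After the internal gear (104/43): 143.95 × 2.4186 × 0.97 = 337.72 N·m
After the gear mesh (91/23): 337.72 × 3.9565 × 0.96 = 1282.8 N·m
After the chain (104/29): 1282.8 × 3.5862 × 0.97 = 4462.2 N·m

4462 N·m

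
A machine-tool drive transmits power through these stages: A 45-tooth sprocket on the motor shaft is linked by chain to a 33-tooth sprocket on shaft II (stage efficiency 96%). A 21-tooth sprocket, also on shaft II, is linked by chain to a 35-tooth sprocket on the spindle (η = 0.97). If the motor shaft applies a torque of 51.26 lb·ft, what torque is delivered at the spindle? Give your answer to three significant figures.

58.3 lb·ft

chain 33/45 = 0.73333 → τ = 51.26·0.73333·0.96 = 36.087 lb·ft
chain 35/21 = 1.6667 → τ = 36.087·1.6667·0.97 = 58.341 lb·ft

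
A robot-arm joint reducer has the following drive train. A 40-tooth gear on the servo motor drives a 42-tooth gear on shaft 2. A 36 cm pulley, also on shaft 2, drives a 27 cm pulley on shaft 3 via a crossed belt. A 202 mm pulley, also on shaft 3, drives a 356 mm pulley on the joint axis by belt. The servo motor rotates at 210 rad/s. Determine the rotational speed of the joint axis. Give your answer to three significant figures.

the servo motor → shaft 2 (gear mesh, 42/40): 210 ÷ 1.05 = 200 rad/s
shaft 2 → shaft 3 (belt, 27/36): 200 ÷ 0.75 = 266.67 rad/s
shaft 3 → the joint axis (belt, 356/202): 266.67 ÷ 1.7624 = 151.31 rad/s

151 rad/s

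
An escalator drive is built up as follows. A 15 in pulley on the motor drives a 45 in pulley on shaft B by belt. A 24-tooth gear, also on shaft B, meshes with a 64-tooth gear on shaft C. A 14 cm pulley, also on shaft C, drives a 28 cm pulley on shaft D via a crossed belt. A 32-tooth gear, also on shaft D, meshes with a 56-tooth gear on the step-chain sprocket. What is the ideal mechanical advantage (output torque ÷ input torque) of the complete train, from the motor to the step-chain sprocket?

Each stage contributes driven/driver: belt 45/15 = 3, gear mesh 64/24 = 2.6667, belt 28/14 = 2, gear mesh 56/32 = 1.75.
Overall: 3 × 2.6667 × 2 × 1.75 = 28.

28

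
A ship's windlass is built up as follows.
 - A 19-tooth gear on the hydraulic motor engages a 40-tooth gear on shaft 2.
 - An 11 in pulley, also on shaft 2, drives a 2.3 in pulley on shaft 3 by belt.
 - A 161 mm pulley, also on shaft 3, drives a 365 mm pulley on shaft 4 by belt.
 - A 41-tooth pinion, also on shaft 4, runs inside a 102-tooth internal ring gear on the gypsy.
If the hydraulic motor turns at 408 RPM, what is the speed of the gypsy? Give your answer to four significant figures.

164.3 RPM

the hydraulic motor → shaft 2 (gear mesh, 40/19): 408 ÷ 2.1053 = 193.8 RPM
shaft 2 → shaft 3 (belt, 2.3/11): 193.8 ÷ 0.20909 = 926.87 RPM
shaft 3 → shaft 4 (belt, 365/161): 926.87 ÷ 2.2671 = 408.84 RPM
shaft 4 → the gypsy (internal gear, 102/41): 408.84 ÷ 2.4878 = 164.34 RPM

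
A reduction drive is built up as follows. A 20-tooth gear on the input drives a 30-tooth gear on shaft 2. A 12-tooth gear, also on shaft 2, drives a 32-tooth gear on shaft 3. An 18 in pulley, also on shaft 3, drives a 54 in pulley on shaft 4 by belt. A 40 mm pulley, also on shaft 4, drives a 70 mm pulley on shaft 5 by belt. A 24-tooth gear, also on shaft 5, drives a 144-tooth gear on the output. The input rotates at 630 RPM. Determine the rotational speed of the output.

5 RPM

the input → shaft 2 (gear mesh, 30/20): 630 ÷ 1.5 = 420 RPM
shaft 2 → shaft 3 (gear mesh, 32/12): 420 ÷ 2.6667 = 157.5 RPM
shaft 3 → shaft 4 (belt, 54/18): 157.5 ÷ 3 = 52.5 RPM
shaft 4 → shaft 5 (belt, 70/40): 52.5 ÷ 1.75 = 30 RPM
shaft 5 → the output (gear mesh, 144/24): 30 ÷ 6 = 5 RPM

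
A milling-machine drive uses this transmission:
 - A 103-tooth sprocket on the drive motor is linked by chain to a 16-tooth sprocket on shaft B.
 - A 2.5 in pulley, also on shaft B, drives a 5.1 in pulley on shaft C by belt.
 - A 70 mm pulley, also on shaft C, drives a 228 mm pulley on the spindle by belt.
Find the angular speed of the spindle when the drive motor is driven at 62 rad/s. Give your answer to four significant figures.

chain 16/103 = 0.15534 → 62/0.15534 = 399.13 rad/s
belt 5.1/2.5 = 2.04 → 399.13/2.04 = 195.65 rad/s
belt 228/70 = 3.2571 → 195.65/3.2571 = 60.068 rad/s

60.07 rad/s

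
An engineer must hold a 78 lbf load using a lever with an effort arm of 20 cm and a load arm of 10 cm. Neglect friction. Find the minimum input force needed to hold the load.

39 lbf

Lever MA = effort arm / load arm = 20/10 = 2.
Effort = load / MA = 78 / 2 = 39 lbf.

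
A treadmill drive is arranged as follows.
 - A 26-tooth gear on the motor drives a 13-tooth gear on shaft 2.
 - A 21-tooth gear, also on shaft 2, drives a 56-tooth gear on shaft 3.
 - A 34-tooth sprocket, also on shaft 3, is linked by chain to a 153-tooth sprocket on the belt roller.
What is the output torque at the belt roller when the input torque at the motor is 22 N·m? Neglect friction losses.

132 N·m

After the gear mesh (13/26): 22 × 0.5 = 11 N·m
After the gear mesh (56/21): 11 × 2.6667 = 29.333 N·m
After the chain (153/34): 29.333 × 4.5 = 132 N·m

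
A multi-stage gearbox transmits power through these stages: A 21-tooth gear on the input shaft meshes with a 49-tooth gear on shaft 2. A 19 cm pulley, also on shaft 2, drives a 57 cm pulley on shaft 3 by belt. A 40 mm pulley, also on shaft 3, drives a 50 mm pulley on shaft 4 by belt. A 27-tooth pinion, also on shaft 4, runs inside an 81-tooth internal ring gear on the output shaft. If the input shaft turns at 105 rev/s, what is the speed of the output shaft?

4 rev/s

the input shaft → shaft 2 (gear mesh, 49/21): 105 ÷ 2.3333 = 45 rev/s
shaft 2 → shaft 3 (belt, 57/19): 45 ÷ 3 = 15 rev/s
shaft 3 → shaft 4 (belt, 50/40): 15 ÷ 1.25 = 12 rev/s
shaft 4 → the output shaft (internal gear, 81/27): 12 ÷ 3 = 4 rev/s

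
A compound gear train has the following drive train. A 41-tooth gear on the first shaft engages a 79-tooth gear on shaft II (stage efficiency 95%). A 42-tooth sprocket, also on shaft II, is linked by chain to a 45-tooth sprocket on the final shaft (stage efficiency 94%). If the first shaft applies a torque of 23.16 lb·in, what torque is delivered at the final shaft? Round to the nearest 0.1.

42.7 lb·in

Gear mesh: ratio = 79/41 = 1.9268; torque at shaft II = 23.16 × 1.9268 × 0.95 = 42.394 lb·in.
Chain: ratio = 45/42 = 1.0714; torque at the final shaft = 42.394 × 1.0714 × 0.94 = 42.697 lb·in.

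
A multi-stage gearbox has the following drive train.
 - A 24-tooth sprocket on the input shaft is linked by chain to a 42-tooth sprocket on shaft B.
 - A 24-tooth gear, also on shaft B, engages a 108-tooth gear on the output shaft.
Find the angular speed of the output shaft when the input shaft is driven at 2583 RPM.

Chain: ratio = 42/24 = 1.75, so shaft B turns at 2583 / 1.75 = 1476 RPM.
Gear mesh: ratio = 108/24 = 4.5, so the output shaft turns at 1476 / 4.5 = 328 RPM.

328 RPM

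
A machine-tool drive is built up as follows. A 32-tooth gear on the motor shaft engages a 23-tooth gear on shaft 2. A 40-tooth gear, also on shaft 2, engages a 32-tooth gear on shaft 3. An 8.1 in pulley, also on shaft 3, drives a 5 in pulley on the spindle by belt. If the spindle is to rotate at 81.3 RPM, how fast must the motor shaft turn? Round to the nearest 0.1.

28.9 RPM

Overall ratio R = 0.71875 × 0.8 × 0.61728 = 0.35494.
Required input speed = output speed × R = 81.3 × 0.35494 = 28.856 RPM.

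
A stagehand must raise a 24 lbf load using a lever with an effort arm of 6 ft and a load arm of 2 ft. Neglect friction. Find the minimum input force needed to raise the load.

8 lbf

Lever MA = effort arm / load arm = 6/2 = 3.
Effort = load / MA = 24 / 3 = 8 lbf.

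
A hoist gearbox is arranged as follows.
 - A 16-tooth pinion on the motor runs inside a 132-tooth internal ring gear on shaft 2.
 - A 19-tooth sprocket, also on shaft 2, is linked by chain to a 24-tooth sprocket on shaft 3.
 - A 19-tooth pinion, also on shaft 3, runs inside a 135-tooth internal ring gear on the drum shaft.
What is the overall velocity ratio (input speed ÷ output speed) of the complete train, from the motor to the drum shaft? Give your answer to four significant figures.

Each stage contributes driven/driver: internal gear 132/16 = 8.25, chain 24/19 = 1.2632, internal gear 135/19 = 7.1053.
Overall: 8.25 × 1.2632 × 7.1053 = 74.044.

74.04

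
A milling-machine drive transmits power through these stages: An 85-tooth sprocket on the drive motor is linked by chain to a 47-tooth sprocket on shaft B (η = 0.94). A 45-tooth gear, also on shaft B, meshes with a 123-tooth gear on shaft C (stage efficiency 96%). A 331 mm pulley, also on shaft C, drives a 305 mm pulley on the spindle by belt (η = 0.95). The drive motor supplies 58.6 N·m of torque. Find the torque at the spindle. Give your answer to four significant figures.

After the chain (47/85): 58.6 × 0.55294 × 0.94 = 30.458 N·m
After the gear mesh (123/45): 30.458 × 2.7333 × 0.96 = 79.922 N·m
After the belt (305/331): 79.922 × 0.92145 × 0.95 = 69.962 N·m

69.96 N·m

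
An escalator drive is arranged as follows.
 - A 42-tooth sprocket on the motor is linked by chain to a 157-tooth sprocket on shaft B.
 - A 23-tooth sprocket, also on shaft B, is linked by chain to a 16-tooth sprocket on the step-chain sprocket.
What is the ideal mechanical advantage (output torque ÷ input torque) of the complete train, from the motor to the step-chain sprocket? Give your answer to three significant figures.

Each stage contributes driven/driver: chain 157/42 = 3.7381, chain 16/23 = 0.69565.
Overall: 3.7381 × 0.69565 = 2.6004.

2.60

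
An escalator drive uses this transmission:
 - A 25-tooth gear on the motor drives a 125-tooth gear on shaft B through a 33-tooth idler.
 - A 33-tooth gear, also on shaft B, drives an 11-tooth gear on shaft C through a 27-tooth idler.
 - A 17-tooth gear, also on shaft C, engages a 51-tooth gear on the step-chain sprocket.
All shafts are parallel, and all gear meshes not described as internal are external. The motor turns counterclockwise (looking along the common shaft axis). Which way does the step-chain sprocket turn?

the motor → shaft B: driver → idler → driven is 2 external meshes, 2 reversals → CCW.
shaft B → shaft C: driver → idler → driven is 2 external meshes, 2 reversals → CCW.
shaft C → the step-chain sprocket: external mesh, 1 reversal → CW.
5 reversals in total — an odd number — so the step-chain sprocket turns opposite to the motor.

clockwise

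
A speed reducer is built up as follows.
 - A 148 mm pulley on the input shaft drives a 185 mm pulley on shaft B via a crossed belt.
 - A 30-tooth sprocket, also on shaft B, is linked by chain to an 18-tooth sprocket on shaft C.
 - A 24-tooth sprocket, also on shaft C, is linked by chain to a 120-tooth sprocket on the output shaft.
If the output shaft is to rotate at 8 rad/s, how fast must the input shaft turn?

30 rad/s

Overall ratio R = 1.25 × 0.6 × 5 = 3.75.
Required input speed = output speed × R = 8 × 3.75 = 30 rad/s.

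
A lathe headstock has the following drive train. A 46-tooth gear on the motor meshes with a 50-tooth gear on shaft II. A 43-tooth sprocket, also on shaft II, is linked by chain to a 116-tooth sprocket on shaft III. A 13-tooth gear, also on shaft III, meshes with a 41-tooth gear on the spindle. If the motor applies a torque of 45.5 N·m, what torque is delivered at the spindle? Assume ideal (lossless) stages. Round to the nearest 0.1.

gear mesh 50/46 = 1.087 → τ = 45.5·1.087 = 49.457 N·m
chain 116/43 = 2.6977 → τ = 49.457·2.6977 = 133.42 N·m
gear mesh 41/13 = 3.1538 → τ = 133.42·3.1538 = 420.78 N·m

420.8 N·m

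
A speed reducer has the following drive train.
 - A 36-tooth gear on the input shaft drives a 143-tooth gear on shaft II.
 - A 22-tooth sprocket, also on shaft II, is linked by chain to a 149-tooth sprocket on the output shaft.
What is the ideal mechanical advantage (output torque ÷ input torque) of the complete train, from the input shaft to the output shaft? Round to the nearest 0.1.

26.9

Each stage contributes driven/driver: gear mesh 143/36 = 3.9722, chain 149/22 = 6.7727.
Overall: 3.9722 × 6.7727 = 26.903.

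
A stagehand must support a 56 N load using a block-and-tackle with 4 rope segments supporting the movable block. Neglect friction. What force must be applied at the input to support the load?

Block-and-tackle MA = number of supporting rope parts = 4.
Effort = load / MA = 56 / 4 = 14 N.

14 N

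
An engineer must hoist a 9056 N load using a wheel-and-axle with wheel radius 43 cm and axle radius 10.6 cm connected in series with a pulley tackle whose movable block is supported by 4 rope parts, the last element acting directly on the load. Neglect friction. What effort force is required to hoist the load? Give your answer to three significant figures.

Wheel-and-axle MA = R/r = 43/10.6 = 4.0566.
Block-and-tackle MA = number of supporting rope parts = 4.
Combined ideal MA = 4.0566 × 4 = 16.226.
Effort = load / MA = 9056 / 16.226 = 558.1 N.

558 N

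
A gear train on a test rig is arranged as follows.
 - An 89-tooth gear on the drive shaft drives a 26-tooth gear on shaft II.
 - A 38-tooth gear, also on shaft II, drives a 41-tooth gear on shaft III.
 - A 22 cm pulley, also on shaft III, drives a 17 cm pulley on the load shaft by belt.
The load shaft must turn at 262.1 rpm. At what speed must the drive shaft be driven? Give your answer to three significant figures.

Overall ratio R = 0.29213 × 1.0789 × 0.77273 = 0.24356.
Required input speed = output speed × R = 262.1 × 0.24356 = 63.838 rpm.

63.8 rpm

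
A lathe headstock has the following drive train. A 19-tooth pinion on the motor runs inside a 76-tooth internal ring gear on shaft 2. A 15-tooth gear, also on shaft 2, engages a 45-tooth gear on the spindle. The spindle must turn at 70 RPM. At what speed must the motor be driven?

Overall ratio R = 4 × 3 = 12.
Required input speed = output speed × R = 70 × 12 = 840 RPM.

840 RPM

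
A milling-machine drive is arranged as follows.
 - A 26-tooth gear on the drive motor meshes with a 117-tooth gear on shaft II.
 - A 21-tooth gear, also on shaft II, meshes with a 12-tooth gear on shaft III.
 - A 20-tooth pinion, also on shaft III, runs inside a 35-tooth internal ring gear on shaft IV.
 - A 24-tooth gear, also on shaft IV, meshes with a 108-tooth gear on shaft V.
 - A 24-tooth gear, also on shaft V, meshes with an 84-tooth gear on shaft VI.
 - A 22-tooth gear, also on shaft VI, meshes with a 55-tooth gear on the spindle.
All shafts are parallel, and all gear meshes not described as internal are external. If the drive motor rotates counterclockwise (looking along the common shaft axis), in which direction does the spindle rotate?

the drive motor → shaft II: external mesh, 1 reversal → CW.
shaft II → shaft III: external mesh, 1 reversal → CCW.
shaft III → shaft IV: internal mesh, same direction → CCW.
shaft IV → shaft V: external mesh, 1 reversal → CW.
shaft V → shaft VI: external mesh, 1 reversal → CCW.
shaft VI → the spindle: external mesh, 1 reversal → CW.
5 reversals in total — an odd number — so the spindle turns opposite to the drive motor.

clockwise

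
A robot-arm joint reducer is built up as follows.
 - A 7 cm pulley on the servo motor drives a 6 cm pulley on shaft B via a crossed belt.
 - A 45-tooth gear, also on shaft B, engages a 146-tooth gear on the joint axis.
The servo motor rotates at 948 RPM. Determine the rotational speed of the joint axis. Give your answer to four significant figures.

340.9 RPM

belt 6/7 = 0.85714 → 948/0.85714 = 1106 RPM
gear mesh 146/45 = 3.2444 → 1106/3.2444 = 340.89 RPM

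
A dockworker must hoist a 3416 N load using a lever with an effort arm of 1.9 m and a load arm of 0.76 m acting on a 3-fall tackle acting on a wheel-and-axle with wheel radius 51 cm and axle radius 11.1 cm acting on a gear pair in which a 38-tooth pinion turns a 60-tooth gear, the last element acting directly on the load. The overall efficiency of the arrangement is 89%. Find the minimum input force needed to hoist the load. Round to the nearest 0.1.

70.5 N

Lever MA = effort arm / load arm = 1.9/0.76 = 2.5.
Block-and-tackle MA = number of supporting rope parts = 3.
Wheel-and-axle MA = R/r = 51/11.1 = 4.5946.
Gear pair MA = 60/38 = 1.5789.
Combined ideal MA = 2.5 × 3 × 4.5946 × 1.5789 = 54.41.
Actual MA = 54.41 × 0.89 = 48.425.
Effort = load / actual MA = 3416 / 48.425 = 70.543 N.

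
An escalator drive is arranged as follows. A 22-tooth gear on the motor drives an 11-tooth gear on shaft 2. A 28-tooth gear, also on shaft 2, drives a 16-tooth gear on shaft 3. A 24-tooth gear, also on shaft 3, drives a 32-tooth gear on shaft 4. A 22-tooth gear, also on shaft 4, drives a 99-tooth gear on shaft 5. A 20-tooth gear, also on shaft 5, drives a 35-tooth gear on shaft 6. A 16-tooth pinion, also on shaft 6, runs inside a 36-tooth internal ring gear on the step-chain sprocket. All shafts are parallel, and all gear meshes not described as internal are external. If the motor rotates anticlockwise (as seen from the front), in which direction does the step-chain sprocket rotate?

the motor → shaft 2: external mesh, 1 reversal → CW.
shaft 2 → shaft 3: external mesh, 1 reversal → CCW.
shaft 3 → shaft 4: external mesh, 1 reversal → CW.
shaft 4 → shaft 5: external mesh, 1 reversal → CCW.
shaft 5 → shaft 6: external mesh, 1 reversal → CW.
shaft 6 → the step-chain sprocket: internal mesh, same direction → CW.
5 reversals in total — an odd number — so the step-chain sprocket turns opposite to the motor.

clockwise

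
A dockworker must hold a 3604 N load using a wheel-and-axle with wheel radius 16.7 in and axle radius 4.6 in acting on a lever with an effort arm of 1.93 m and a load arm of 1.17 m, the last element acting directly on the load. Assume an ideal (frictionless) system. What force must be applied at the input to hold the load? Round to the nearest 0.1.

601.8 N

Wheel-and-axle MA = R/r = 16.7/4.6 = 3.6304.
Lever MA = effort arm / load arm = 1.93/1.17 = 1.6496.
Combined ideal MA = 3.6304 × 1.6496 = 5.9887.
Effort = load / MA = 3604 / 5.9887 = 601.8 N.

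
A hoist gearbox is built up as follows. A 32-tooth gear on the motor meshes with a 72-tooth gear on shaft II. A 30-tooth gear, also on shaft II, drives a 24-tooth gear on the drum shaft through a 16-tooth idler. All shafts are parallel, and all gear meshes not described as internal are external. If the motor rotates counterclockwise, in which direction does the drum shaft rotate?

clockwise

the motor → shaft II: external mesh, 1 reversal → CW.
shaft II → the drum shaft: driver → idler → driven is 2 external meshes, 2 reversals → CW.
3 reversals in total — an odd number — so the drum shaft turns opposite to the motor.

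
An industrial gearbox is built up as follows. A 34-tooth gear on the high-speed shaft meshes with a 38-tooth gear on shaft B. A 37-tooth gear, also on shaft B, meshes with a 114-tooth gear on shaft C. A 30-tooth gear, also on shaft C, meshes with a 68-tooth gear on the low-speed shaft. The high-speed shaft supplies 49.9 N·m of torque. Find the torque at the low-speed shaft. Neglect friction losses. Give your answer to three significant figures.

389 N·m

After the gear mesh (38/34): 49.9 × 1.1176 = 55.771 N·m
After the gear mesh (114/37): 55.771 × 3.0811 = 171.83 N·m
After the gear mesh (68/30): 171.83 × 2.2667 = 389.49 N·m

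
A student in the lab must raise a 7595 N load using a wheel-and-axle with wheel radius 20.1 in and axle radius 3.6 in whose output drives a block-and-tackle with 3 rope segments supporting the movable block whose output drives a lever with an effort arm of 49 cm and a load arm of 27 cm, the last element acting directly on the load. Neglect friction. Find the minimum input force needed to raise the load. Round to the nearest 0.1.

249.9 N

Wheel-and-axle MA = R/r = 20.1/3.6 = 5.5833.
Block-and-tackle MA = number of supporting rope parts = 3.
Lever MA = effort arm / load arm = 49/27 = 1.8148.
Combined ideal MA = 5.5833 × 3 × 1.8148 = 30.398.
Effort = load / MA = 7595 / 30.398 = 249.85 N.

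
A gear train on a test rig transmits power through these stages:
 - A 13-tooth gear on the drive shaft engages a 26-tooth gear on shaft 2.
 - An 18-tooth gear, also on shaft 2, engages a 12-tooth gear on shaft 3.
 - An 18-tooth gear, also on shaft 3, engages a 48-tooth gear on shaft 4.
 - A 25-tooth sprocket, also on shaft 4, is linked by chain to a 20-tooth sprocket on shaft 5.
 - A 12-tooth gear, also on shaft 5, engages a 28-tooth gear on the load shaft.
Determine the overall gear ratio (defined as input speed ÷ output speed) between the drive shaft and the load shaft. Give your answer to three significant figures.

Each stage contributes driven/driver: gear mesh 26/13 = 2, gear mesh 12/18 = 0.66667, gear mesh 48/18 = 2.6667, chain 20/25 = 0.8, gear mesh 28/12 = 2.3333.
Overall: 2 × 0.66667 × 2.6667 × 0.8 × 2.3333 = 6.637.

6.64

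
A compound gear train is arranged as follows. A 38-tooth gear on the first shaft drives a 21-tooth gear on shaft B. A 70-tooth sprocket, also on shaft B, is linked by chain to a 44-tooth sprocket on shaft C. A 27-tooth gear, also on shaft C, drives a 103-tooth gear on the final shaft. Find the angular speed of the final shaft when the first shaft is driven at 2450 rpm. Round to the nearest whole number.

1849 rpm

Gear mesh: ratio = 21/38 = 0.55263, so shaft B turns at 2450 / 0.55263 = 4433.3 rpm.
Chain: ratio = 44/70 = 0.62857, so shaft C turns at 4433.3 / 0.62857 = 7053 rpm.
Gear mesh: ratio = 103/27 = 3.8148, so the final shaft turns at 7053 / 3.8148 = 1848.9 rpm.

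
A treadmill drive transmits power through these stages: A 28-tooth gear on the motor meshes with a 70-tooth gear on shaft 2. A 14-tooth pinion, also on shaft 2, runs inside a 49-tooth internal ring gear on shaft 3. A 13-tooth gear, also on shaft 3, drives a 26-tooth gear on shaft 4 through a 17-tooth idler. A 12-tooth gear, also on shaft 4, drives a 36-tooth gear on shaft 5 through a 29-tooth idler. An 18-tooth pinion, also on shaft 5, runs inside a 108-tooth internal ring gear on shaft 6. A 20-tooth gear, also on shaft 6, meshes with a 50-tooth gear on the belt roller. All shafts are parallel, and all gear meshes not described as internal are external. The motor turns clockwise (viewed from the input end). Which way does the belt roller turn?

clockwise

the motor → shaft 2: external mesh, 1 reversal → CCW.
shaft 2 → shaft 3: internal mesh, same direction → CCW.
shaft 3 → shaft 4: driver → idler → driven is 2 external meshes, 2 reversals → CCW.
shaft 4 → shaft 5: driver → idler → driven is 2 external meshes, 2 reversals → CCW.
shaft 5 → shaft 6: internal mesh, same direction → CCW.
shaft 6 → the belt roller: external mesh, 1 reversal → CW.
6 reversals in total — an even number — so the belt roller turns the same way as the motor.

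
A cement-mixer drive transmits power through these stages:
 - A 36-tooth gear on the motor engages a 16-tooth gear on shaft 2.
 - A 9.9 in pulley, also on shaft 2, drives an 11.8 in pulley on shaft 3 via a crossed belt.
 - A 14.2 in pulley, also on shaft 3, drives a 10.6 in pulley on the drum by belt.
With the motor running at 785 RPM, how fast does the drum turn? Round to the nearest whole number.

1985 RPM

the motor → shaft 2 (gear mesh, 16/36): 785 ÷ 0.44444 = 1766.2 RPM
shaft 2 → shaft 3 (belt, 11.8/9.9): 1766.2 ÷ 1.1919 = 1481.9 RPM
shaft 3 → the drum (belt, 10.6/14.2): 1481.9 ÷ 0.74648 = 1985.1 RPM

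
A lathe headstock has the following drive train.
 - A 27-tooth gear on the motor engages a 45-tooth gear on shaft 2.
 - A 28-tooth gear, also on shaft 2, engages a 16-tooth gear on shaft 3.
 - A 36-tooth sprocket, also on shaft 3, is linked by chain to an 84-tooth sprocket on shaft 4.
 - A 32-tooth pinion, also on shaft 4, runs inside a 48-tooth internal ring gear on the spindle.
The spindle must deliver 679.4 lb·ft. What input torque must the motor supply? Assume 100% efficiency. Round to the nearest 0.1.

Overall ratio R = 1.6667 × 0.57143 × 2.3333 × 1.5 = 3.3333.
Input torque = output torque / R = 679.4 / 3.3333 = 203.82 lb·ft.

203.8 lb·ft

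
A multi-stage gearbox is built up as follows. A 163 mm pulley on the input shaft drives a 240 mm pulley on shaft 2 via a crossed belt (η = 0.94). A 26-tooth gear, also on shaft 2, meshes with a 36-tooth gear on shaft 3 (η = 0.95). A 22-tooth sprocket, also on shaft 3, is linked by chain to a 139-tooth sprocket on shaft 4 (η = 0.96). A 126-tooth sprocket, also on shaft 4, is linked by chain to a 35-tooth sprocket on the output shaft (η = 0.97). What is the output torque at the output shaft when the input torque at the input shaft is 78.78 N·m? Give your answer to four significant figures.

After the belt (240/163): 78.78 × 1.4724 × 0.94 = 109.04 N·m
After the gear mesh (36/26): 109.04 × 1.3846 × 0.95 = 143.42 N·m
After the chain (139/22): 143.42 × 6.3182 × 0.96 = 869.93 N·m
After the chain (35/126): 869.93 × 0.27778 × 0.97 = 234.4 N·m

234.4 N·m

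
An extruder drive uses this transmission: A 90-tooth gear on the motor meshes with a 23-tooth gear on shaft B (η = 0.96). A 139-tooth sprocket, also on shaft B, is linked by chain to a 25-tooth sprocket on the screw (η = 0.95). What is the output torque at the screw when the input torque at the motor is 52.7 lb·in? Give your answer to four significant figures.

gear mesh 23/90 = 0.25556 → τ = 52.7·0.25556·0.96 = 12.929 lb·in
chain 25/139 = 0.17986 → τ = 12.929·0.17986·0.95 = 2.2091 lb·in

2.209 lb·in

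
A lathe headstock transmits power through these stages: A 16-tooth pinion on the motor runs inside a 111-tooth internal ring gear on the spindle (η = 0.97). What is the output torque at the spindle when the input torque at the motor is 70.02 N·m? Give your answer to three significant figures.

471 N·m

Internal gear: ratio = 111/16 = 6.9375; torque at the spindle = 70.02 × 6.9375 × 0.97 = 471.19 N·m.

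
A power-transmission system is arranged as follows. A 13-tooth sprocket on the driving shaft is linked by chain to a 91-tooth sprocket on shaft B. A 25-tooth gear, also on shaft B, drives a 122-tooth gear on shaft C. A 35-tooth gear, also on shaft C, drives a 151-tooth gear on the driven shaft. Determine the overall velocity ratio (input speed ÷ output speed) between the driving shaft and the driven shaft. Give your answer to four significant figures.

Each stage contributes driven/driver: chain 91/13 = 7, gear mesh 122/25 = 4.88, gear mesh 151/35 = 4.3143.
Overall: 7 × 4.88 × 4.3143 = 147.38.

147.4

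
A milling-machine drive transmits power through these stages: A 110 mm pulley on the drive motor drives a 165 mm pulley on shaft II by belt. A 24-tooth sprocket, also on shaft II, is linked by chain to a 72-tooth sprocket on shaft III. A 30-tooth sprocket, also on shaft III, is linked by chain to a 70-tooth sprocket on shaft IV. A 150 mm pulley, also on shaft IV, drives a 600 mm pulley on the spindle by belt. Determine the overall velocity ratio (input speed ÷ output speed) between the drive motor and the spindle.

42

Each stage contributes driven/driver: belt 165/110 = 1.5, chain 72/24 = 3, chain 70/30 = 2.3333, belt 600/150 = 4.
Overall: 1.5 × 3 × 2.3333 × 4 = 42.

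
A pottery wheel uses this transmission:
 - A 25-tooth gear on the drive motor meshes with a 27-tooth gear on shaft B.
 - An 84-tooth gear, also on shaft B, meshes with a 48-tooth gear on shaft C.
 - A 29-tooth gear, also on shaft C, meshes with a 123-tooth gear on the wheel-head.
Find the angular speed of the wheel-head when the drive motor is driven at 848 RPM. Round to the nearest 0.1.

324.0 RPM

gear mesh 27/25 = 1.08 → 848/1.08 = 785.19 RPM
gear mesh 48/84 = 0.57143 → 785.19/0.57143 = 1374.1 RPM
gear mesh 123/29 = 4.2414 → 1374.1/4.2414 = 323.97 RPM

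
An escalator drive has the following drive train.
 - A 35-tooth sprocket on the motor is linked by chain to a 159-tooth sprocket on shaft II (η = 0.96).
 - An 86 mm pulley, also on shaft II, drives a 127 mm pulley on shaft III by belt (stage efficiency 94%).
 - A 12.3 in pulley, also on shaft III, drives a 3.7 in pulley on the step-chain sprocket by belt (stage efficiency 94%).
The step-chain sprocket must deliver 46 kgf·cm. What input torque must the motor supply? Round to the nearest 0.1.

26.9 kgf·cm

Overall ratio R = 4.5429 × 1.4767 × 0.30081 = 2.018; overall efficiency η = 0.96 × 0.94 × 0.94 = 0.8483.
Input torque = output torque / (R × η) = 46 / (2.018 × 0.8483) = 26.872 kgf·cm.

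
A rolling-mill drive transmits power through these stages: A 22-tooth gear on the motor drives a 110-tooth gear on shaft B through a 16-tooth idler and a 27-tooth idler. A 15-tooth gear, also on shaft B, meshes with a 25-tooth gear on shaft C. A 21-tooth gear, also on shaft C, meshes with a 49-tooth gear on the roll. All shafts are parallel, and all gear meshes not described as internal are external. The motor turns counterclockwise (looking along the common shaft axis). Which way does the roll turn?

the motor → shaft B: driver → idler → idler → driven is 3 external meshes, 3 reversals → CW.
shaft B → shaft C: external mesh, 1 reversal → CCW.
shaft C → the roll: external mesh, 1 reversal → CW.
5 reversals in total — an odd number — so the roll turns opposite to the motor.

clockwise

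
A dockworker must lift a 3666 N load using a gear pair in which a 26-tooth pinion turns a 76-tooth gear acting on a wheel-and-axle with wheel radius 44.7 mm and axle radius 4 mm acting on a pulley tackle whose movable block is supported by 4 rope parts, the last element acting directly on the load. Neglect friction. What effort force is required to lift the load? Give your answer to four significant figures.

Gear pair MA = 76/26 = 2.9231.
Wheel-and-axle MA = R/r = 44.7/4 = 11.175.
Block-and-tackle MA = number of supporting rope parts = 4.
Combined ideal MA = 2.9231 × 11.175 × 4 = 130.66.
Effort = load / MA = 3666 / 130.66 = 28.057 N.

28.06 N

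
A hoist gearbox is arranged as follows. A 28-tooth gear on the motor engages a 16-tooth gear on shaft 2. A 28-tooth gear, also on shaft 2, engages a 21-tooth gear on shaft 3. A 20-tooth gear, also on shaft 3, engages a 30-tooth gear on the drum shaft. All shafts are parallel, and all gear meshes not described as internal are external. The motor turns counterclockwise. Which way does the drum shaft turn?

clockwise

the motor → shaft 2: external mesh, 1 reversal → CW.
shaft 2 → shaft 3: external mesh, 1 reversal → CCW.
shaft 3 → the drum shaft: external mesh, 1 reversal → CW.
3 reversals in total — an odd number — so the drum shaft turns opposite to the motor.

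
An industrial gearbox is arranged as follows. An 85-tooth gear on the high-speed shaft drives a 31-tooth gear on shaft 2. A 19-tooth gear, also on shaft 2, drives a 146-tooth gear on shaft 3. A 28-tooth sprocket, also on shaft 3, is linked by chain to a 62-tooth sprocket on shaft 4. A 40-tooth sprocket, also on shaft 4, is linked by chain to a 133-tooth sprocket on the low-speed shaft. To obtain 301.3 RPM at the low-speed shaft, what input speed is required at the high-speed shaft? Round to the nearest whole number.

Overall ratio R = 0.36471 × 7.6842 × 2.2143 × 3.325 = 20.633.
Required input speed = output speed × R = 301.3 × 20.633 = 6216.8 RPM.

6217 RPM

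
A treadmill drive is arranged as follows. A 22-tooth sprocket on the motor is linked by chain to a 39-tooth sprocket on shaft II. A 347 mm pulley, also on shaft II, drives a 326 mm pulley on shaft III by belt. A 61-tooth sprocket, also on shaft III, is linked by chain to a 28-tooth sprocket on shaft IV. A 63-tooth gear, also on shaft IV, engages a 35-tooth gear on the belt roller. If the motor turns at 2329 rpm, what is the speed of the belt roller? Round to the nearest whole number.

Chain: ratio = 39/22 = 1.7727, so shaft II turns at 2329 / 1.7727 = 1313.8 rpm.
Belt: ratio = 326/347 = 0.93948, so shaft III turns at 1313.8 / 0.93948 = 1398.4 rpm.
Chain: ratio = 28/61 = 0.45902, so shaft IV turns at 1398.4 / 0.45902 = 3046.6 rpm.
Gear mesh: ratio = 35/63 = 0.55556, so the belt roller turns at 3046.6 / 0.55556 = 5483.8 rpm.

5484 rpm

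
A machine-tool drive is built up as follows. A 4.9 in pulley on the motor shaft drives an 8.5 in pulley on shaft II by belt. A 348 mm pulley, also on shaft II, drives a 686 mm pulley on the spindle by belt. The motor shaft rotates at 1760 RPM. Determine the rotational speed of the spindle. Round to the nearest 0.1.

belt 8.5/4.9 = 1.7347 → 1760/1.7347 = 1014.6 RPM
belt 686/348 = 1.9713 → 1014.6/1.9713 = 514.69 RPM

514.7 RPM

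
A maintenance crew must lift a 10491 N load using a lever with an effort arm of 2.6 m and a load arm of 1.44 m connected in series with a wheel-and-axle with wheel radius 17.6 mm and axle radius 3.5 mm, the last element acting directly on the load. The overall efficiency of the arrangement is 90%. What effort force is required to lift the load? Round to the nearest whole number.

1284 N

Lever MA = effort arm / load arm = 2.6/1.44 = 1.8056.
Wheel-and-axle MA = R/r = 17.6/3.5 = 5.0286.
Combined ideal MA = 1.8056 × 5.0286 = 9.0794.
Actual MA = 9.0794 × 0.90 = 8.1714.
Effort = load / actual MA = 10491 / 8.1714 = 1283.9 N.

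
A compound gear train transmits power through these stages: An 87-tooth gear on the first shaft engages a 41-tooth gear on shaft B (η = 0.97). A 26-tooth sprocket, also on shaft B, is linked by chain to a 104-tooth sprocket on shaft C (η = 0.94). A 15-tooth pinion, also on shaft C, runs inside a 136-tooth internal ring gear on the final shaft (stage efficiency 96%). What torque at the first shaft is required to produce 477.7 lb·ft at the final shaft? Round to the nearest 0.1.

Overall ratio R = 0.47126 × 4 × 9.0667 = 17.091; overall efficiency η = 0.97 × 0.94 × 0.96 = 0.8753.
Input torque = output torque / (R × η) = 477.7 / (17.091 × 0.8753) = 31.931 lb·ft.

31.9 lb·ft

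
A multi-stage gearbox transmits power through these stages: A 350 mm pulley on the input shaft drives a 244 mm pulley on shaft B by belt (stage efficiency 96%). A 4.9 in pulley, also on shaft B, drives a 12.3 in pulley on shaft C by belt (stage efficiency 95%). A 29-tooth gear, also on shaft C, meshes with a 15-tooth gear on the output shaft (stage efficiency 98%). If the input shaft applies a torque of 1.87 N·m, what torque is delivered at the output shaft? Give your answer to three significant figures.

Belt: ratio = 244/350 = 0.69714; torque at shaft B = 1.87 × 0.69714 × 0.96 = 1.2515 N·m.
Belt: ratio = 12.3/4.9 = 2.5102; torque at shaft C = 1.2515 × 2.5102 × 0.95 = 2.9845 N·m.
Gear mesh: ratio = 15/29 = 0.51724; torque at the output shaft = 2.9845 × 0.51724 × 0.98 = 1.5128 N·m.

1.51 N·m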